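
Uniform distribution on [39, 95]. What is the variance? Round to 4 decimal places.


Var = (b-a)^2 / 12
(b-a)^2 = (95 - 39)^2 = 3136
Var = 3136/12 ≈ 261.333333

261.3333


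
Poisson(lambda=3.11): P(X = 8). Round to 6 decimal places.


P = e^(-lam) * lam^k / k!
e^(-3.11) ≈ 0.04460096
lam^k = 3.11^8 ≈ 8751.512395
k! = 8! = 40320
P = 0.04460096 * 8751.512395 / 40320 ≈ 0.009681

0.009681


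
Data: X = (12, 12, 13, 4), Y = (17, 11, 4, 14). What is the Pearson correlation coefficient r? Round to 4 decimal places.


r = sum((xi-xbar)(yi-ybar)) / sqrt(sum((xi-xbar)^2) * sum((yi-ybar)^2))
n = 4, xbar = 41/4 = 10.25, ybar = 46/4 = 11.5
Sxy = sum((xi-xbar)(yi-ybar)) = -27.5
Sxx = sum((xi-xbar)^2) = 52.75
Syy = sum((yi-ybar)^2) = 93
sqrt(Sxx*Syy) ≈ 70.041059
r = Sxy / sqrt(Sxx*Syy) = -27.5 / 70.041059 ≈ -0.392627

-0.3926


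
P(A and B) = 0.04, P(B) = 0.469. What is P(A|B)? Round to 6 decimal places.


P(A|B) = P(A and B) / P(B) = 0.04 / 0.469 = 40/469 ≈ 0.08528785

0.085288


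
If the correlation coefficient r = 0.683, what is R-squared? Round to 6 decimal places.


R^2 = r^2 = (0.683)^2 = 0.466489

0.466489


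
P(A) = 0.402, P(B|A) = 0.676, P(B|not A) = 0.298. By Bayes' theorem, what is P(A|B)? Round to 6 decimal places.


P(A|B) = P(B|A)*P(A) / P(B), P(B) = P(B|A)*P(A) + P(B|not A)*P(not A)
P(B|A)*P(A) = 0.676 * 0.402 = 0.271752
P(B|not A)*P(not A) = 0.298 * 0.598 = 0.178204
P(B) = 0.271752 + 0.178204 = 0.449956
P(A|B) = 0.271752 / 0.449956 = 5226/8653 ≈ 0.60395239

0.603952


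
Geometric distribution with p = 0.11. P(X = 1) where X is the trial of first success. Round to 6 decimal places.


P = (1-p)^(k-1) * p
(1-p)^(k-1) = 0.89^0 = 1
P = 1 * 0.11 = 0.11

0.110000


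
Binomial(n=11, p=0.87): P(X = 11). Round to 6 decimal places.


P = C(n,k) * p^k * (1-p)^(n-k)
C(11,11) = 1
p^k = 0.87^11 ≈ 0.2161284
(1-p)^(n-k) = 0.13^0 = 1
P = 1 * 0.2161284 * 1 ≈ 0.216128

0.216128


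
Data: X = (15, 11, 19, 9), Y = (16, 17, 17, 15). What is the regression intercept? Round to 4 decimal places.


a = ybar - b*xbar, where b = sum((xi-xbar)(yi-ybar)) / sum((xi-xbar)^2)
n = 4, xbar = 54/4 = 13.5, ybar = 65/4 = 16.25
Sxy = sum((xi-xbar)(yi-ybar)) = 7.5
Sxx = sum((xi-xbar)^2) = 59
b = Sxy / Sxx = 15/118 ≈ 0.127119
a = 16.25 - 0.127119 * 13.5 = 1715/118 ≈ 14.533898

14.5339


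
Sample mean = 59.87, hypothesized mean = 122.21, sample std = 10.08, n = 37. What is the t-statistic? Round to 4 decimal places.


t = (xbar - mu0) / (s/sqrt(n))
xbar - mu0 = 59.87 - 122.21 = -62.34
sqrt(37) ≈ 6.08276253
s/sqrt(n) = 10.08 / 6.08276253 ≈ 1.65714179
t = -62.34 / 1.65714179 ≈ -37.618990

-37.6190


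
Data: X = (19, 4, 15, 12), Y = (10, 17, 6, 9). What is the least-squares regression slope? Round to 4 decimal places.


b = sum((xi-xbar)(yi-ybar)) / sum((xi-xbar)^2)
n = 4, xbar = 50/4 = 12.5, ybar = 42/4 = 10.5
Sxy = sum((xi-xbar)(yi-ybar)) = -69
Sxx = sum((xi-xbar)^2) = 121
b = Sxy / Sxx = -69/121 ≈ -0.570248

-0.5702


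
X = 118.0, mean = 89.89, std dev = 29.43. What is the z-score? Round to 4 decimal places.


z = (X - mu) / sigma
X - mu = 118.0 - 89.89 = 28.11
z = 28.11 / 29.43 = 937/981 ≈ 0.955148

0.9551


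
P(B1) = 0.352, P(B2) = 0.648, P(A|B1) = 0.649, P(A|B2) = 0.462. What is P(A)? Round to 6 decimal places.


P(A) = P(A|B1)*P(B1) + P(A|B2)*P(B2)
P(A|B1)*P(B1) = 0.649 * 0.352 = 0.228448
P(A|B2)*P(B2) = 0.462 * 0.648 = 0.299376
P(A) = 0.228448 + 0.299376 = 0.527824

0.527824


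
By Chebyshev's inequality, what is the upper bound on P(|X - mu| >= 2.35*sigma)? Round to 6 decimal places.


P <= 1/k^2
k^2 = 2.35^2 = 5.5225
1/k^2 = 1 / 5.5225 = 400/2209 ≈ 0.18107741

0.181077


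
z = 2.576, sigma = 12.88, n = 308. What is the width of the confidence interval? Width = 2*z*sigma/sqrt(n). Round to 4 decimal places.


width = 2*z*sigma/sqrt(n)
2*z*sigma = 2 * 2.576 * 12.88 = 66.35776
sqrt(308) ≈ 17.549929
width = 66.35776 / 17.549929 ≈ 3.781084

3.7811


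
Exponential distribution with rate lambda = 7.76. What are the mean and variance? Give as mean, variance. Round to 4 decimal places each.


mean = 1/lam, var = 1/lam^2
mean = 1 / 7.76 = 25/194 ≈ 0.128866
lam^2 = 7.76^2 = 60.2176
var = 1 / 60.2176 ≈ 0.016606

0.1289, 0.0166


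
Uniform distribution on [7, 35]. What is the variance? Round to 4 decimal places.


Var = (b-a)^2 / 12
(b-a)^2 = (35 - 7)^2 = 784
Var = 784/12 ≈ 65.333333

65.3333


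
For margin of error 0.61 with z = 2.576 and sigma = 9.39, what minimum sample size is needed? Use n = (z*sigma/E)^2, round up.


z*sigma/E = 2.576 * 9.39 / 0.61 = 302358/7625 ≈ 39.653508
(z*sigma/E)^2 ≈ 1572.400712
round up: n = 1573

1573


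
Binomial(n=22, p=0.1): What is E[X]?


E[X] = n*p = 22 * 0.1 = 2.2

2.2


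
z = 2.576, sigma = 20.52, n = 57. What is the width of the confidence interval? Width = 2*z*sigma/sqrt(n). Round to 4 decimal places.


width = 2*z*sigma/sqrt(n)
2*z*sigma = 2 * 2.576 * 20.52 = 105.71904
sqrt(57) ≈ 7.549834
width = 105.71904 / 7.549834 ≈ 14.002829

14.0028


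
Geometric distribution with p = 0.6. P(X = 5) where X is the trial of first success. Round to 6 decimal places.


P = (1-p)^(k-1) * p
(1-p)^(k-1) = 0.4^4 = 0.0256
P = 0.0256 * 0.6 = 0.01536

0.015360


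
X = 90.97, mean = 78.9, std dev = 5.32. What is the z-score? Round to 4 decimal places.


z = (X - mu) / sigma
X - mu = 90.97 - 78.9 = 12.07
z = 12.07 / 5.32 = 1207/532 ≈ 2.268797

2.2688


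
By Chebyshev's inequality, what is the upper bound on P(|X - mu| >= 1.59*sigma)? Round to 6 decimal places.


P <= 1/k^2
k^2 = 1.59^2 = 2.5281
1/k^2 = 1 / 2.5281 ≈ 0.39555397

0.395554


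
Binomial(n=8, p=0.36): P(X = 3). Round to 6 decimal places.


P = C(n,k) * p^k * (1-p)^(n-k)
C(8,3) = 56
p^k = 0.36^3 = 0.046656
(1-p)^(n-k) = 0.64^5 ≈ 0.1073742
P = 56 * 0.046656 * 0.1073742 ≈ 0.280540

0.280540


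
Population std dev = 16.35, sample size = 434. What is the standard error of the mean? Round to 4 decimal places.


SE = sigma / sqrt(n)
sqrt(434) ≈ 20.832667
SE = 16.35 / 20.832667 ≈ 0.784825

0.7848


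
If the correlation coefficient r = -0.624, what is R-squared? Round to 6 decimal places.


R^2 = r^2 = (-0.624)^2 = 0.389376

0.389376


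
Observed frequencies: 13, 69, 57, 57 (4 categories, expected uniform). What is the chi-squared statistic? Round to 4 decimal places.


chi2 = sum((O-E)^2/E), E = total/4
total = 196, E = 196/4 = 49
(13 - 49)^2 / 49 = 1296 / 49 = 1296/49 ≈ 26.448980
(69 - 49)^2 / 49 = 400 / 49 = 400/49 ≈ 8.163265
(57 - 49)^2 / 49 = 64 / 49 = 64/49 ≈ 1.306122
(57 - 49)^2 / 49 = 64 / 49 = 64/49 ≈ 1.306122
chi2 = 1824/49 ≈ 37.224490

37.2245


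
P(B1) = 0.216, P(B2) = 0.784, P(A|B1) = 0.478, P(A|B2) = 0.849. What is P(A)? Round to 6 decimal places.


P(A) = P(A|B1)*P(B1) + P(A|B2)*P(B2)
P(A|B1)*P(B1) = 0.478 * 0.216 = 0.103248
P(A|B2)*P(B2) = 0.849 * 0.784 = 0.665616
P(A) = 0.103248 + 0.665616 = 0.768864

0.768864


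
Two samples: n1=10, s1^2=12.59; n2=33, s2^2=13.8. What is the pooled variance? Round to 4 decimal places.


sp^2 = ((n1-1)*s1^2 + (n2-1)*s2^2)/(n1+n2-2)
(n1-1)*s1^2 = 9 * 12.59 = 113.31
(n2-1)*s2^2 = 32 * 13.8 = 441.6
numerator = 113.31 + 441.6 = 554.91
n1+n2-2 = 41
sp^2 = 554.91 / 41 = 55491/4100 ≈ 13.534390

13.5344


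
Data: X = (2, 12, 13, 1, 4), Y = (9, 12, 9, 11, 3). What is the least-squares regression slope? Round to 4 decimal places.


b = sum((xi-xbar)(yi-ybar)) / sum((xi-xbar)^2)
n = 5, xbar = 32/5 = 6.4, ybar = 44/5 = 8.8
Sxy = sum((xi-xbar)(yi-ybar)) = 20.4
Sxx = sum((xi-xbar)^2) = 129.2
b = Sxy / Sxx = 3/19 ≈ 0.157895

0.1579


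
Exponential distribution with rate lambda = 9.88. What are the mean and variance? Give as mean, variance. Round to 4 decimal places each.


mean = 1/lam, var = 1/lam^2
mean = 1 / 9.88 = 25/247 ≈ 0.101215
lam^2 = 9.88^2 = 97.6144
var = 1 / 97.6144 ≈ 0.010244

0.1012, 0.0102


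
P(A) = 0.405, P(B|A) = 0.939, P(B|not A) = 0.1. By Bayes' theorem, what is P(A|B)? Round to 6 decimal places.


P(A|B) = P(B|A)*P(A) / P(B), P(B) = P(B|A)*P(A) + P(B|not A)*P(not A)
P(B|A)*P(A) = 0.939 * 0.405 = 0.380295
P(B|not A)*P(not A) = 0.1 * 0.595 = 0.0595
P(B) = 0.380295 + 0.0595 = 0.439795
P(A|B) = 0.380295 / 0.439795 ≈ 0.86470969

0.864710


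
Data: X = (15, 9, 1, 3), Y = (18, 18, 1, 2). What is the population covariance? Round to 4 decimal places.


Cov = (1/n)*sum((xi-xbar)(yi-ybar))
n = 4, xbar = 28/4 = 7, ybar = 39/4 = 9.75
sum((xi-xbar)(yi-ybar)) = 166
Cov = 166 / 4 = 41.5

41.5000


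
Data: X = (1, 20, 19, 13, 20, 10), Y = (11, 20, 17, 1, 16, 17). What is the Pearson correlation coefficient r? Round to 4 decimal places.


r = sum((xi-xbar)(yi-ybar)) / sqrt(sum((xi-xbar)^2) * sum((yi-ybar)^2))
n = 6, xbar = 83/6 ≈ 13.833333, ybar = 82/6 = 41/3 ≈ 13.666667
Sxy = sum((xi-xbar)(yi-ybar)) = 308/3 ≈ 102.666667
Sxx = sum((xi-xbar)^2) = 1697/6 ≈ 282.833333
Syy = sum((yi-ybar)^2) = 706/3 ≈ 235.333333
sqrt(Sxx*Syy) ≈ 257.992463
r = Sxy / sqrt(Sxx*Syy) = 102.666667 / 257.992463 ≈ 0.397944

0.3979


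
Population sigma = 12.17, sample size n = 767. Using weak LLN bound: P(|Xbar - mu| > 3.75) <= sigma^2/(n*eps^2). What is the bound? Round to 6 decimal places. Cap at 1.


bound = min(1, sigma^2/(n*eps^2))
sigma^2 = 12.17^2 = 148.1089
n*eps^2 = 767 * 3.75^2 = 767 * 14.0625 = 10785.9375
sigma^2/(n*eps^2) = 148.1089 / 10785.9375 ≈ 0.01373167

0.013732


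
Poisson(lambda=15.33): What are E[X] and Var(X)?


E[X] = Var(X) = lambda = 15.33

15.33, 15.33


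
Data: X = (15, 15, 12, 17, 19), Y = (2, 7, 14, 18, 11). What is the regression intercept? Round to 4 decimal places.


a = ybar - b*xbar, where b = sum((xi-xbar)(yi-ybar)) / sum((xi-xbar)^2)
n = 5, xbar = 78/5 = 15.6, ybar = 52/5 = 10.4
Sxy = sum((xi-xbar)(yi-ybar)) = 6.8
Sxx = sum((xi-xbar)^2) = 27.2
b = Sxy / Sxx = 0.25
a = 10.4 - 0.25 * 15.6 = 6.5

6.5000


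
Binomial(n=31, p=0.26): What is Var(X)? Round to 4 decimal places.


Var = n*p*(1-p) = 31 * 0.26 * 0.74 = 5.9644

5.9644


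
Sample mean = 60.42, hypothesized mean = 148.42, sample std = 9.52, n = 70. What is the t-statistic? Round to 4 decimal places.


t = (xbar - mu0) / (s/sqrt(n))
xbar - mu0 = 60.42 - 148.42 = -88
sqrt(70) ≈ 8.36660027
s/sqrt(n) = 9.52 / 8.36660027 ≈ 1.13785764
t = -88 / 1.13785764 ≈ -77.338322

-77.3383


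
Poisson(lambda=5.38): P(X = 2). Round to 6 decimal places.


P = e^(-lam) * lam^k / k!
e^(-5.38) ≈ 0.004607822
lam^k = 5.38^2 = 28.9444
k! = 2! = 2
P = 0.004607822 * 28.9444 / 2 ≈ 0.066685

0.066685


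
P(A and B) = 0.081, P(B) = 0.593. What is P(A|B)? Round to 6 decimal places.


P(A|B) = P(A and B) / P(B) = 0.081 / 0.593 = 81/593 ≈ 0.13659359

0.136594


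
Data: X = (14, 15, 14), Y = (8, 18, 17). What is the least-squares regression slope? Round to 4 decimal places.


b = sum((xi-xbar)(yi-ybar)) / sum((xi-xbar)^2)
n = 3, xbar = 43/3 ≈ 14.333333, ybar = 43/3 ≈ 14.333333
Sxy = sum((xi-xbar)(yi-ybar)) = 11/3 ≈ 3.666667
Sxx = sum((xi-xbar)^2) = 2/3 ≈ 0.666667
b = Sxy / Sxx = 5.5

5.5000


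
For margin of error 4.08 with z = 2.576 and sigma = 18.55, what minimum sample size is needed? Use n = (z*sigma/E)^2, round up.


z*sigma/E = 2.576 * 18.55 / 4.08 = 59731/5100 ≈ 11.711961
(z*sigma/E)^2 ≈ 137.170025
round up: n = 138

138


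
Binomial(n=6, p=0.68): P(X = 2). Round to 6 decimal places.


P = C(n,k) * p^k * (1-p)^(n-k)
C(6,2) = 15
p^k = 0.68^2 = 0.4624
(1-p)^(n-k) = 0.32^4 = 0.01048576
P = 15 * 0.4624 * 0.01048576 ≈ 0.072729

0.072729


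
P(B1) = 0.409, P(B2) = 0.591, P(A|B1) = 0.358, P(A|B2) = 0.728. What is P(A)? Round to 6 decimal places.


P(A) = P(A|B1)*P(B1) + P(A|B2)*P(B2)
P(A|B1)*P(B1) = 0.358 * 0.409 = 0.146422
P(A|B2)*P(B2) = 0.728 * 0.591 = 0.430248
P(A) = 0.146422 + 0.430248 = 0.57667

0.576670


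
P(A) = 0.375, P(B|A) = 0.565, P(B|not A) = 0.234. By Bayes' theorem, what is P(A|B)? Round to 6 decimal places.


P(A|B) = P(B|A)*P(A) / P(B), P(B) = P(B|A)*P(A) + P(B|not A)*P(not A)
P(B|A)*P(A) = 0.565 * 0.375 = 0.211875
P(B|not A)*P(not A) = 0.234 * 0.625 = 0.14625
P(B) = 0.211875 + 0.14625 = 0.358125
P(A|B) = 0.211875 / 0.358125 = 113/191 ≈ 0.59162304

0.591623


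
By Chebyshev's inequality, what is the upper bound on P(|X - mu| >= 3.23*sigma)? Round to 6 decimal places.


P <= 1/k^2
k^2 = 3.23^2 = 10.4329
1/k^2 = 1 / 10.4329 ≈ 0.09585063

0.095851


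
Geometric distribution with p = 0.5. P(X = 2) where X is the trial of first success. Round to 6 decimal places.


P = (1-p)^(k-1) * p
(1-p)^(k-1) = 0.5^1 = 0.5
P = 0.5 * 0.5 = 0.25

0.250000


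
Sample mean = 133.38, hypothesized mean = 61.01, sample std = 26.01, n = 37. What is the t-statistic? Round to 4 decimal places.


t = (xbar - mu0) / (s/sqrt(n))
xbar - mu0 = 133.38 - 61.01 = 72.37
sqrt(37) ≈ 6.08276253
s/sqrt(n) = 26.01 / 6.08276253 ≈ 4.27601766
t = 72.37 / 4.27601766 ≈ 16.924626

16.9246


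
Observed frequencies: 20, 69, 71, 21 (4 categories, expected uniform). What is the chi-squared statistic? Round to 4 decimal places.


chi2 = sum((O-E)^2/E), E = total/4
total = 181, E = 181/4 = 45.25
(20 - 45.25)^2 / 45.25 = 637.5625 / 45.25 = 10201/724 ≈ 14.089779
(69 - 45.25)^2 / 45.25 = 564.0625 / 45.25 = 9025/724 ≈ 12.465470
(71 - 45.25)^2 / 45.25 = 663.0625 / 45.25 = 10609/724 ≈ 14.653315
(21 - 45.25)^2 / 45.25 = 588.0625 / 45.25 = 9409/724 ≈ 12.995856
chi2 = 9811/181 ≈ 54.204420

54.2044


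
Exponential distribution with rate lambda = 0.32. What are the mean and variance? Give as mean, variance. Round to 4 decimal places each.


mean = 1/lam, var = 1/lam^2
mean = 1 / 0.32 = 3.125
lam^2 = 0.32^2 = 0.1024
var = 1 / 0.1024 = 9.765625

3.1250, 9.7656


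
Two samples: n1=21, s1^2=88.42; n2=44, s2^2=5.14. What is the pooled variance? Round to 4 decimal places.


sp^2 = ((n1-1)*s1^2 + (n2-1)*s2^2)/(n1+n2-2)
(n1-1)*s1^2 = 20 * 88.42 = 1768.4
(n2-1)*s2^2 = 43 * 5.14 = 221.02
numerator = 1768.4 + 221.02 = 1989.42
n1+n2-2 = 63
sp^2 = 1989.42 / 63 = 33157/1050 ≈ 31.578095

31.5781


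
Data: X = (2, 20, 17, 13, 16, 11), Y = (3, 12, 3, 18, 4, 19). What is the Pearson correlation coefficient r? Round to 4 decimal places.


r = sum((xi-xbar)(yi-ybar)) / sqrt(sum((xi-xbar)^2) * sum((yi-ybar)^2))
n = 6, xbar = 79/6 ≈ 13.166667, ybar = 59/6 ≈ 9.833333
Sxy = sum((xi-xbar)(yi-ybar)) = 163/6 ≈ 27.166667
Sxx = sum((xi-xbar)^2) = 1193/6 ≈ 198.833333
Syy = sum((yi-ybar)^2) = 1697/6 ≈ 282.833333
sqrt(Sxx*Syy) ≈ 237.142772
r = Sxy / sqrt(Sxx*Syy) = 27.166667 / 237.142772 ≈ 0.114558

0.1146


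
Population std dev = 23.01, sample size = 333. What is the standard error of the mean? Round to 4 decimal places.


SE = sigma / sqrt(n)
sqrt(333) ≈ 18.248288
SE = 23.01 / 18.248288 ≈ 1.260940

1.2609


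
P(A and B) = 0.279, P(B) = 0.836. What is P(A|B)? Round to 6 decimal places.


P(A|B) = P(A and B) / P(B) = 0.279 / 0.836 = 279/836 ≈ 0.33373206

0.333732


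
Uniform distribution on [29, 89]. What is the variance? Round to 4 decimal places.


Var = (b-a)^2 / 12
(b-a)^2 = (89 - 29)^2 = 3600
Var = 3600/12 = 300

300.0000


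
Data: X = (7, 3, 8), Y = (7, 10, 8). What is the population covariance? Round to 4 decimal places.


Cov = (1/n)*sum((xi-xbar)(yi-ybar))
n = 3, xbar = 18/3 = 6, ybar = 25/3 ≈ 8.333333
sum((xi-xbar)(yi-ybar)) = -7
Cov = -7 / 3 = -7/3 ≈ -2.333333

-2.3333


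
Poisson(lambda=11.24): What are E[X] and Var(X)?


E[X] = Var(X) = lambda = 11.24

11.24, 11.24


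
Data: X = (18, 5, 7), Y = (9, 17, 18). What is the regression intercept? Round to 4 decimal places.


a = ybar - b*xbar, where b = sum((xi-xbar)(yi-ybar)) / sum((xi-xbar)^2)
n = 3, xbar = 30/3 = 10, ybar = 44/3 ≈ 14.666667
Sxy = sum((xi-xbar)(yi-ybar)) = -67
Sxx = sum((xi-xbar)^2) = 98
b = Sxy / Sxx = -67/98 ≈ -0.683673
a = 14.666667 - (-0.683673) * 10 = 3161/147 ≈ 21.503401

21.5034


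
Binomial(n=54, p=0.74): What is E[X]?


E[X] = n*p = 54 * 0.74 = 39.96

39.96


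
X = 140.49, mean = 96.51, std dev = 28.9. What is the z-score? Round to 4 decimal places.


z = (X - mu) / sigma
X - mu = 140.49 - 96.51 = 43.98
z = 43.98 / 28.9 = 2199/1445 ≈ 1.521799

1.5218


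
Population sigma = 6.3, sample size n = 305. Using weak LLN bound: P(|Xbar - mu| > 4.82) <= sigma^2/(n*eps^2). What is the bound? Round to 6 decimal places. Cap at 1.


bound = min(1, sigma^2/(n*eps^2))
sigma^2 = 6.3^2 = 39.69
n*eps^2 = 305 * 4.82^2 = 305 * 23.2324 = 7085.882
sigma^2/(n*eps^2) = 39.69 / 7085.882 ≈ 0.00560128

0.005601


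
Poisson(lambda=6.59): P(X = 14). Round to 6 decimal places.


P = e^(-lam) * lam^k / k!
e^(-6.59) ≈ 0.001374040
lam^k = 6.59^14 ≈ 291337107659.188276
k! = 14! = 87178291200
P = 0.001374040 * 291337107659.188276 / 87178291200 ≈ 0.004592

0.004592


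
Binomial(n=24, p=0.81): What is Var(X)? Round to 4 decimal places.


Var = n*p*(1-p) = 24 * 0.81 * 0.19 = 3.6936

3.6936


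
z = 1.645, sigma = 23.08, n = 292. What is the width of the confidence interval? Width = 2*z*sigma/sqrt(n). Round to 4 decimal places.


width = 2*z*sigma/sqrt(n)
2*z*sigma = 2 * 1.645 * 23.08 = 75.9332
sqrt(292) ≈ 17.088007
width = 75.9332 / 17.088007 ≈ 4.443654

4.4437


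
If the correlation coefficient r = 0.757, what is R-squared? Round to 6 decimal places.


R^2 = r^2 = (0.757)^2 = 0.573049

0.573049


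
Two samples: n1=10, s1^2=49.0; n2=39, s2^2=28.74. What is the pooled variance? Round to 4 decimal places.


sp^2 = ((n1-1)*s1^2 + (n2-1)*s2^2)/(n1+n2-2)
(n1-1)*s1^2 = 9 * 49.0 = 441
(n2-1)*s2^2 = 38 * 28.74 = 1092.12
numerator = 441 + 1092.12 = 1533.12
n1+n2-2 = 47
sp^2 = 1533.12 / 47 = 38328/1175 ≈ 32.619574

32.6196


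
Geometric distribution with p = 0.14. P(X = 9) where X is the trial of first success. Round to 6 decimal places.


P = (1-p)^(k-1) * p
(1-p)^(k-1) = 0.86^8 ≈ 0.2992179
P = 0.2992179 * 0.14 ≈ 0.04189051

0.041891


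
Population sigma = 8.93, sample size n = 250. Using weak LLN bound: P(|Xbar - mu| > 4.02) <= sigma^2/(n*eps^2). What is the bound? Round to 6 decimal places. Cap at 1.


bound = min(1, sigma^2/(n*eps^2))
sigma^2 = 8.93^2 = 79.7449
n*eps^2 = 250 * 4.02^2 = 250 * 16.1604 = 4040.1
sigma^2/(n*eps^2) = 79.7449 / 4040.1 ≈ 0.01973835

0.019738


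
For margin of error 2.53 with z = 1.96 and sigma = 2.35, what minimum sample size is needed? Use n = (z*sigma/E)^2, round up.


z*sigma/E = 1.96 * 2.35 / 2.53 = 2303/1265 ≈ 1.820553
(z*sigma/E)^2 ≈ 3.314415
round up: n = 4

4


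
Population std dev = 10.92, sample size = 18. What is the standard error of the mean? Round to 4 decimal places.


SE = sigma / sqrt(n)
sqrt(18) ≈ 4.242641
SE = 10.92 / 4.242641 ≈ 2.573869

2.5739


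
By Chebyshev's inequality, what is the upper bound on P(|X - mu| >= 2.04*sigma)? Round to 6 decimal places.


P <= 1/k^2
k^2 = 2.04^2 = 4.1616
1/k^2 = 1 / 4.1616 = 625/2601 ≈ 0.24029220

0.240292


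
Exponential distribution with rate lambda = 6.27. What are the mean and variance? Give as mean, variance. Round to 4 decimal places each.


mean = 1/lam, var = 1/lam^2
mean = 1 / 6.27 = 100/627 ≈ 0.159490
lam^2 = 6.27^2 = 39.3129
var = 1 / 39.3129 ≈ 0.025437

0.1595, 0.0254


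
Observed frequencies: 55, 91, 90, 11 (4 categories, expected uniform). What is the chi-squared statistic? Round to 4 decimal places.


chi2 = sum((O-E)^2/E), E = total/4
total = 247, E = 247/4 = 61.75
(55 - 61.75)^2 / 61.75 = 45.5625 / 61.75 = 729/988 ≈ 0.737854
(91 - 61.75)^2 / 61.75 = 855.5625 / 61.75 = 1053/76 ≈ 13.855263
(90 - 61.75)^2 / 61.75 = 798.0625 / 61.75 = 12769/988 ≈ 12.924089
(11 - 61.75)^2 / 61.75 = 2575.5625 / 61.75 = 41209/988 ≈ 41.709514
chi2 = 17099/247 ≈ 69.226721

69.2267


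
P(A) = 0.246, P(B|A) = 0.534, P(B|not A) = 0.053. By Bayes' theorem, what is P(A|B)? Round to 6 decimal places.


P(A|B) = P(B|A)*P(A) / P(B), P(B) = P(B|A)*P(A) + P(B|not A)*P(not A)
P(B|A)*P(A) = 0.534 * 0.246 = 0.131364
P(B|not A)*P(not A) = 0.053 * 0.754 = 0.039962
P(B) = 0.131364 + 0.039962 = 0.171326
P(A|B) = 0.131364 / 0.171326 ≈ 0.76674877

0.766749


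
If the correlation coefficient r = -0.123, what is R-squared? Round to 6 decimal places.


R^2 = r^2 = (-0.123)^2 = 0.015129

0.015129


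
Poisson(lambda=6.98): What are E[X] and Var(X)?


E[X] = Var(X) = lambda = 6.98

6.98, 6.98


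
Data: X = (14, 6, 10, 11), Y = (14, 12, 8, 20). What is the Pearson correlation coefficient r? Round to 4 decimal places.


r = sum((xi-xbar)(yi-ybar)) / sqrt(sum((xi-xbar)^2) * sum((yi-ybar)^2))
n = 4, xbar = 41/4 = 10.25, ybar = 54/4 = 13.5
Sxy = sum((xi-xbar)(yi-ybar)) = 14.5
Sxx = sum((xi-xbar)^2) = 32.75
Syy = sum((yi-ybar)^2) = 75
sqrt(Sxx*Syy) ≈ 49.560569
r = Sxy / sqrt(Sxx*Syy) = 14.5 / 49.560569 ≈ 0.292571

0.2926


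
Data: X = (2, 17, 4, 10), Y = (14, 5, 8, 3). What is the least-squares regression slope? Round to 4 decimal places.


b = sum((xi-xbar)(yi-ybar)) / sum((xi-xbar)^2)
n = 4, xbar = 33/4 = 8.25, ybar = 30/4 = 7.5
Sxy = sum((xi-xbar)(yi-ybar)) = -72.5
Sxx = sum((xi-xbar)^2) = 136.75
b = Sxy / Sxx = -290/547 ≈ -0.530165

-0.5302


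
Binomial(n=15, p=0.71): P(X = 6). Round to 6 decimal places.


P = C(n,k) * p^k * (1-p)^(n-k)
C(15,6) = 5005
p^k = 0.71^6 ≈ 0.1281003
(1-p)^(n-k) = 0.29^9 ≈ 0.00001450715
P = 5005 * 0.1281003 * 0.00001450715 ≈ 0.009301

0.009301


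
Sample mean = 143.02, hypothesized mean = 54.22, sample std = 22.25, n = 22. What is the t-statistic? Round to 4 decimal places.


t = (xbar - mu0) / (s/sqrt(n))
xbar - mu0 = 143.02 - 54.22 = 88.8
sqrt(22) ≈ 4.69041576
s/sqrt(n) = 22.25 / 4.69041576 ≈ 4.74371594
t = 88.8 / 4.74371594 ≈ 18.719502

18.7195


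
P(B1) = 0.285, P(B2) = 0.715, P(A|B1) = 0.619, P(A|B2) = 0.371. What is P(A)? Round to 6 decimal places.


P(A) = P(A|B1)*P(B1) + P(A|B2)*P(B2)
P(A|B1)*P(B1) = 0.619 * 0.285 = 0.176415
P(A|B2)*P(B2) = 0.371 * 0.715 = 0.265265
P(A) = 0.176415 + 0.265265 = 0.44168

0.441680


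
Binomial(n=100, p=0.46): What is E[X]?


E[X] = n*p = 100 * 0.46 = 46

46


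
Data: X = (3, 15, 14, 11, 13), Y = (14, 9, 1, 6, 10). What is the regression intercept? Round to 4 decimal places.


a = ybar - b*xbar, where b = sum((xi-xbar)(yi-ybar)) / sum((xi-xbar)^2)
n = 5, xbar = 56/5 = 11.2, ybar = 40/5 = 8
Sxy = sum((xi-xbar)(yi-ybar)) = -61
Sxx = sum((xi-xbar)^2) = 92.8
b = Sxy / Sxx = -305/464 ≈ -0.657328
a = 8 - (-0.657328) * 11.2 = 891/58 ≈ 15.362069

15.3621


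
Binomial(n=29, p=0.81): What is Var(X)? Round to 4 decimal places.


Var = n*p*(1-p) = 29 * 0.81 * 0.19 = 4.4631

4.4631


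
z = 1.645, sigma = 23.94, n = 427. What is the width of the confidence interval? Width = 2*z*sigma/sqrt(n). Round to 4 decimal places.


width = 2*z*sigma/sqrt(n)
2*z*sigma = 2 * 1.645 * 23.94 = 78.7626
sqrt(427) ≈ 20.663978
width = 78.7626 / 20.663978 ≈ 3.811589

3.8116


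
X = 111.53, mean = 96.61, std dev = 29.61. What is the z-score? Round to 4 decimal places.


z = (X - mu) / sigma
X - mu = 111.53 - 96.61 = 14.92
z = 14.92 / 29.61 = 1492/2961 ≈ 0.503884

0.5039


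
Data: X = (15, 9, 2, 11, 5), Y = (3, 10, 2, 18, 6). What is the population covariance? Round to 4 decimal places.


Cov = (1/n)*sum((xi-xbar)(yi-ybar))
n = 5, xbar = 42/5 = 8.4, ybar = 39/5 = 7.8
sum((xi-xbar)(yi-ybar)) = 39.4
Cov = 39.4 / 5 = 7.88

7.8800


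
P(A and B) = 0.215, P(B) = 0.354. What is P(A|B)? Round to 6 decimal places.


P(A|B) = P(A and B) / P(B) = 0.215 / 0.354 = 215/354 ≈ 0.60734463

0.607345


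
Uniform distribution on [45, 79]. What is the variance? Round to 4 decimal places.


Var = (b-a)^2 / 12
(b-a)^2 = (79 - 45)^2 = 1156
Var = 1156/12 ≈ 96.333333

96.3333


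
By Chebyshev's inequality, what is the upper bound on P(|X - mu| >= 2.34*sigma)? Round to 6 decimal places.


P <= 1/k^2
k^2 = 2.34^2 = 5.4756
1/k^2 = 1 / 5.4756 ≈ 0.18262839

0.182628


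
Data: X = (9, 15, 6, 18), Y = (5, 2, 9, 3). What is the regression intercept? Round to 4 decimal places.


a = ybar - b*xbar, where b = sum((xi-xbar)(yi-ybar)) / sum((xi-xbar)^2)
n = 4, xbar = 48/4 = 12, ybar = 19/4 = 4.75
Sxy = sum((xi-xbar)(yi-ybar)) = -45
Sxx = sum((xi-xbar)^2) = 90
b = Sxy / Sxx = -0.5
a = 4.75 - (-0.5) * 12 = 10.75

10.7500


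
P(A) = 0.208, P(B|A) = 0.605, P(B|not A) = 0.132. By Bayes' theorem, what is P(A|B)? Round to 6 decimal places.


P(A|B) = P(B|A)*P(A) / P(B), P(B) = P(B|A)*P(A) + P(B|not A)*P(not A)
P(B|A)*P(A) = 0.605 * 0.208 = 0.12584
P(B|not A)*P(not A) = 0.132 * 0.792 = 0.104544
P(B) = 0.12584 + 0.104544 = 0.230384
P(A|B) = 0.12584 / 0.230384 = 65/119 ≈ 0.54621849

0.546218


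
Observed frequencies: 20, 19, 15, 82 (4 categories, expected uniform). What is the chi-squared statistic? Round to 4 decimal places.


chi2 = sum((O-E)^2/E), E = total/4
total = 136, E = 136/4 = 34
(20 - 34)^2 / 34 = 196 / 34 = 98/17 ≈ 5.764706
(19 - 34)^2 / 34 = 225 / 34 = 225/34 ≈ 6.617647
(15 - 34)^2 / 34 = 361 / 34 = 361/34 ≈ 10.617647
(82 - 34)^2 / 34 = 2304 / 34 = 1152/17 ≈ 67.764706
chi2 = 1543/17 ≈ 90.764706

90.7647


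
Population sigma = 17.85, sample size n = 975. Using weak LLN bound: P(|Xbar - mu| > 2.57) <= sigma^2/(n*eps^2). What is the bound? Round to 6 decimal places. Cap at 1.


bound = min(1, sigma^2/(n*eps^2))
sigma^2 = 17.85^2 = 318.6225
n*eps^2 = 975 * 2.57^2 = 975 * 6.6049 = 6439.7775
sigma^2/(n*eps^2) = 318.6225 / 6439.7775 ≈ 0.04947725

0.049477


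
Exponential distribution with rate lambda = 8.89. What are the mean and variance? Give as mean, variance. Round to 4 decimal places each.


mean = 1/lam, var = 1/lam^2
mean = 1 / 8.89 = 100/889 ≈ 0.112486
lam^2 = 8.89^2 = 79.0321
var = 1 / 79.0321 ≈ 0.012653

0.1125, 0.0127


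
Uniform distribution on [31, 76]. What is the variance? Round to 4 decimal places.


Var = (b-a)^2 / 12
(b-a)^2 = (76 - 31)^2 = 2025
Var = 2025/12 = 168.75

168.7500


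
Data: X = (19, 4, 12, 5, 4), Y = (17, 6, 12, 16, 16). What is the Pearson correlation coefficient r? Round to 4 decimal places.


r = sum((xi-xbar)(yi-ybar)) / sqrt(sum((xi-xbar)^2) * sum((yi-ybar)^2))
n = 5, xbar = 44/5 = 8.8, ybar = 67/5 = 13.4
Sxy = sum((xi-xbar)(yi-ybar)) = 45.4
Sxx = sum((xi-xbar)^2) = 174.8
Syy = sum((yi-ybar)^2) = 83.2
sqrt(Sxx*Syy) ≈ 120.595854
r = Sxy / sqrt(Sxx*Syy) = 45.4 / 120.595854 ≈ 0.376464

0.3765


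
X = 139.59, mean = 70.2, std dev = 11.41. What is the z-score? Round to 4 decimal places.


z = (X - mu) / sigma
X - mu = 139.59 - 70.2 = 69.39
z = 69.39 / 11.41 = 6939/1141 ≈ 6.081507

6.0815


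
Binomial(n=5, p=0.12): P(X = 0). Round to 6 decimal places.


P = C(n,k) * p^k * (1-p)^(n-k)
C(5,0) = 1
p^k = 0.12^0 = 1
(1-p)^(n-k) = 0.88^5 ≈ 0.5277319
P = 1 * 1 * 0.5277319 ≈ 0.527732

0.527732


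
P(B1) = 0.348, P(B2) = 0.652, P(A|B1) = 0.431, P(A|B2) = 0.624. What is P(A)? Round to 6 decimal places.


P(A) = P(A|B1)*P(B1) + P(A|B2)*P(B2)
P(A|B1)*P(B1) = 0.431 * 0.348 = 0.149988
P(A|B2)*P(B2) = 0.624 * 0.652 = 0.406848
P(A) = 0.149988 + 0.406848 = 0.556836

0.556836


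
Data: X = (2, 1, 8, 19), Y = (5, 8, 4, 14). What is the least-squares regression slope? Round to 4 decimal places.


b = sum((xi-xbar)(yi-ybar)) / sum((xi-xbar)^2)
n = 4, xbar = 30/4 = 7.5, ybar = 31/4 = 7.75
Sxy = sum((xi-xbar)(yi-ybar)) = 83.5
Sxx = sum((xi-xbar)^2) = 205
b = Sxy / Sxx = 167/410 ≈ 0.407317

0.4073


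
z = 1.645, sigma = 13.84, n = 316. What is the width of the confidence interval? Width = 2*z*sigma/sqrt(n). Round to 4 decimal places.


width = 2*z*sigma/sqrt(n)
2*z*sigma = 2 * 1.645 * 13.84 = 45.5336
sqrt(316) ≈ 17.776389
width = 45.5336 / 17.776389 ≈ 2.561465

2.5615


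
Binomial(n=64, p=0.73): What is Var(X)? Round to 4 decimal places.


Var = n*p*(1-p) = 64 * 0.73 * 0.27 = 12.6144

12.6144


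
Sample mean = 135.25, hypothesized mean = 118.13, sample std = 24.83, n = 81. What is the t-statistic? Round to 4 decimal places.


t = (xbar - mu0) / (s/sqrt(n))
xbar - mu0 = 135.25 - 118.13 = 17.12
sqrt(81) = 9
s/sqrt(n) = 24.83 / 9 = 2483/900 ≈ 2.75888889
t = 17.12 / 2.75888889 = 15408/2483 ≈ 6.205397

6.2054


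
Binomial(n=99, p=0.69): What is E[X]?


E[X] = n*p = 99 * 0.69 = 68.31

68.31


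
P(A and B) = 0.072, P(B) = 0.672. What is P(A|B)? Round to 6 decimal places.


P(A|B) = P(A and B) / P(B) = 0.072 / 0.672 = 3/28 ≈ 0.10714286

0.107143


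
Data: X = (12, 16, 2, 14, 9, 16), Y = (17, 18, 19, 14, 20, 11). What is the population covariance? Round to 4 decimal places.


Cov = (1/n)*sum((xi-xbar)(yi-ybar))
n = 6, xbar = 69/6 = 11.5, ybar = 99/6 = 16.5
sum((xi-xbar)(yi-ybar)) = -56.5
Cov = -56.5 / 6 = -113/12 ≈ -9.416667

-9.4167


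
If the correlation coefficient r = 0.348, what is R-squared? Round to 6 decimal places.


R^2 = r^2 = (0.348)^2 = 0.121104

0.121104


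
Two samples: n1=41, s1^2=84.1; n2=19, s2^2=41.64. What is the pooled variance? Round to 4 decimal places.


sp^2 = ((n1-1)*s1^2 + (n2-1)*s2^2)/(n1+n2-2)
(n1-1)*s1^2 = 40 * 84.1 = 3364
(n2-1)*s2^2 = 18 * 41.64 = 749.52
numerator = 3364 + 749.52 = 4113.52
n1+n2-2 = 58
sp^2 = 4113.52 / 58 = 51419/725 ≈ 70.922759

70.9228


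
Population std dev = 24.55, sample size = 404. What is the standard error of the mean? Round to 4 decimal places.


SE = sigma / sqrt(n)
sqrt(404) ≈ 20.099751
SE = 24.55 / 20.099751 ≈ 1.221408

1.2214


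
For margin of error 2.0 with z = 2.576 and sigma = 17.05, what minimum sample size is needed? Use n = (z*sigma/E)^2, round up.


z*sigma/E = 2.576 * 17.05 / 2.0 = 21.9604
(z*sigma/E)^2 ≈ 482.259168
round up: n = 483

483


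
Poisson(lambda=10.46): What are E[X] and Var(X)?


E[X] = Var(X) = lambda = 10.46

10.46, 10.46


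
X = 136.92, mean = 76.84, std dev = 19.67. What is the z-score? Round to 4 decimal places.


z = (X - mu) / sigma
X - mu = 136.92 - 76.84 = 60.08
z = 60.08 / 19.67 = 6008/1967 ≈ 3.054398

3.0544


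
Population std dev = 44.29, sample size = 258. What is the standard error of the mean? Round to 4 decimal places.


SE = sigma / sqrt(n)
sqrt(258) ≈ 16.062378
SE = 44.29 / 16.062378 ≈ 2.757375

2.7574


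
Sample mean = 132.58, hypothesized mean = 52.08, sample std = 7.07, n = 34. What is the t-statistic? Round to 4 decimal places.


t = (xbar - mu0) / (s/sqrt(n))
xbar - mu0 = 132.58 - 52.08 = 80.5
sqrt(34) ≈ 5.83095189
s/sqrt(n) = 7.07 / 5.83095189 ≈ 1.21249500
t = 80.5 / 1.21249500 ≈ 66.392027

66.3920


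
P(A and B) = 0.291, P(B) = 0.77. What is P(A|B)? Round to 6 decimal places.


P(A|B) = P(A and B) / P(B) = 0.291 / 0.77 = 291/770 ≈ 0.37792208

0.377922


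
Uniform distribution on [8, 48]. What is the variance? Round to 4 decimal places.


Var = (b-a)^2 / 12
(b-a)^2 = (48 - 8)^2 = 1600
Var = 1600/12 ≈ 133.333333

133.3333


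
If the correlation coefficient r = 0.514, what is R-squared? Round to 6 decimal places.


R^2 = r^2 = (0.514)^2 = 0.264196

0.264196


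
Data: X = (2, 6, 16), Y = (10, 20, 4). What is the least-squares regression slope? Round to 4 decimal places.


b = sum((xi-xbar)(yi-ybar)) / sum((xi-xbar)^2)
n = 3, xbar = 24/3 = 8, ybar = 34/3 ≈ 11.333333
Sxy = sum((xi-xbar)(yi-ybar)) = -68
Sxx = sum((xi-xbar)^2) = 104
b = Sxy / Sxx = -17/26 ≈ -0.653846

-0.6538


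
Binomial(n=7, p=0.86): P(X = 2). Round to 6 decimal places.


P = C(n,k) * p^k * (1-p)^(n-k)
C(7,2) = 21
p^k = 0.86^2 = 0.7396
(1-p)^(n-k) = 0.14^5 = 0.0000537824
P = 21 * 0.7396 * 0.0000537824 ≈ 0.000835

0.000835


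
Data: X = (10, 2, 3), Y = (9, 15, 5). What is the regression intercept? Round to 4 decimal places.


a = ybar - b*xbar, where b = sum((xi-xbar)(yi-ybar)) / sum((xi-xbar)^2)
n = 3, xbar = 15/3 = 5, ybar = 29/3 ≈ 9.666667
Sxy = sum((xi-xbar)(yi-ybar)) = -10
Sxx = sum((xi-xbar)^2) = 38
b = Sxy / Sxx = -5/19 ≈ -0.263158
a = 9.666667 - (-0.263158) * 5 = 626/57 ≈ 10.982456

10.9825


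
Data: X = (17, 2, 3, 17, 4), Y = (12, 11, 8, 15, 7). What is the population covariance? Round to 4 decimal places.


Cov = (1/n)*sum((xi-xbar)(yi-ybar))
n = 5, xbar = 43/5 = 8.6, ybar = 53/5 = 10.6
sum((xi-xbar)(yi-ybar)) = 77.2
Cov = 77.2 / 5 = 15.44

15.4400


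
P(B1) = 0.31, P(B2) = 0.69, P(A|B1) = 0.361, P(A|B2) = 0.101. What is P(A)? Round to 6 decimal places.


P(A) = P(A|B1)*P(B1) + P(A|B2)*P(B2)
P(A|B1)*P(B1) = 0.361 * 0.31 = 0.11191
P(A|B2)*P(B2) = 0.101 * 0.69 = 0.06969
P(A) = 0.11191 + 0.06969 = 0.1816

0.181600


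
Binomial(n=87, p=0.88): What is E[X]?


E[X] = n*p = 87 * 0.88 = 76.56

76.56


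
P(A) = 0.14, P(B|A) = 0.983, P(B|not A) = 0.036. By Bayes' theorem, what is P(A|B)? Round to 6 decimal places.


P(A|B) = P(B|A)*P(A) / P(B), P(B) = P(B|A)*P(A) + P(B|not A)*P(not A)
P(B|A)*P(A) = 0.983 * 0.14 = 0.13762
P(B|not A)*P(not A) = 0.036 * 0.86 = 0.03096
P(B) = 0.13762 + 0.03096 = 0.16858
P(A|B) = 0.13762 / 0.16858 = 6881/8429 ≈ 0.81634832

0.816348


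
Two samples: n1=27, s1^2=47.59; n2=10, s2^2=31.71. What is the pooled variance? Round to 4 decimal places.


sp^2 = ((n1-1)*s1^2 + (n2-1)*s2^2)/(n1+n2-2)
(n1-1)*s1^2 = 26 * 47.59 = 1237.34
(n2-1)*s2^2 = 9 * 31.71 = 285.39
numerator = 1237.34 + 285.39 = 1522.73
n1+n2-2 = 35
sp^2 = 1522.73 / 35 = 152273/3500 ≈ 43.506571

43.5066


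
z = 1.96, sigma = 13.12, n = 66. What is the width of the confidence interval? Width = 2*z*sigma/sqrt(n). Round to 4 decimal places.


width = 2*z*sigma/sqrt(n)
2*z*sigma = 2 * 1.96 * 13.12 = 51.4304
sqrt(66) ≈ 8.124038
width = 51.4304 / 8.124038 ≈ 6.330645

6.3306


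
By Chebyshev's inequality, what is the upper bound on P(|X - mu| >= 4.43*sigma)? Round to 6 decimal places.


P <= 1/k^2
k^2 = 4.43^2 = 19.6249
1/k^2 = 1 / 19.6249 ≈ 0.05095567

0.050956


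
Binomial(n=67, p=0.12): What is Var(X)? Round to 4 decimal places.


Var = n*p*(1-p) = 67 * 0.12 * 0.88 = 7.0752

7.0752


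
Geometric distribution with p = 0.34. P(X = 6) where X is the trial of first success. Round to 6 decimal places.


P = (1-p)^(k-1) * p
(1-p)^(k-1) = 0.66^5 ≈ 0.1252333
P = 0.1252333 * 0.34 ≈ 0.04257931

0.042579


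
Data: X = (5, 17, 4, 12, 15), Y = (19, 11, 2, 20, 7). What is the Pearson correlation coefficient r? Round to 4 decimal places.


r = sum((xi-xbar)(yi-ybar)) / sqrt(sum((xi-xbar)^2) * sum((yi-ybar)^2))
n = 5, xbar = 53/5 = 10.6, ybar = 59/5 = 11.8
Sxy = sum((xi-xbar)(yi-ybar)) = 9.6
Sxx = sum((xi-xbar)^2) = 137.2
Syy = sum((yi-ybar)^2) = 238.8
sqrt(Sxx*Syy) ≈ 181.006519
r = Sxy / sqrt(Sxx*Syy) = 9.6 / 181.006519 ≈ 0.053037

0.0530


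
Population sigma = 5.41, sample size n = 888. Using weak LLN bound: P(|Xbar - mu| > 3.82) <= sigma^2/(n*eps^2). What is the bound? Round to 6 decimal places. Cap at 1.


bound = min(1, sigma^2/(n*eps^2))
sigma^2 = 5.41^2 = 29.2681
n*eps^2 = 888 * 3.82^2 = 888 * 14.5924 = 12958.0512
sigma^2/(n*eps^2) = 29.2681 / 12958.0512 ≈ 0.00225868

0.002259


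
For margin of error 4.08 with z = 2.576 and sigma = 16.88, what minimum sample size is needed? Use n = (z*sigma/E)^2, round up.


z*sigma/E = 2.576 * 16.88 / 4.08 = 67942/6375 ≈ 10.657569
(z*sigma/E)^2 ≈ 113.583769
round up: n = 114

114


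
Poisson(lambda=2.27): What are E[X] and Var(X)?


E[X] = Var(X) = lambda = 2.27

2.27, 2.27


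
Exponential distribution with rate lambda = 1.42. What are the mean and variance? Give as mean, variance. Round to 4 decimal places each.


mean = 1/lam, var = 1/lam^2
mean = 1 / 1.42 = 50/71 ≈ 0.704225
lam^2 = 1.42^2 = 2.0164
var = 1 / 2.0164 = 2500/5041 ≈ 0.495933

0.7042, 0.4959


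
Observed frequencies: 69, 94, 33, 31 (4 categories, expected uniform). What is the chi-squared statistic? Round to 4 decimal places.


chi2 = sum((O-E)^2/E), E = total/4
total = 227, E = 227/4 = 56.75
(69 - 56.75)^2 / 56.75 = 150.0625 / 56.75 = 2401/908 ≈ 2.644273
(94 - 56.75)^2 / 56.75 = 1387.5625 / 56.75 = 22201/908 ≈ 24.450441
(33 - 56.75)^2 / 56.75 = 564.0625 / 56.75 = 9025/908 ≈ 9.939427
(31 - 56.75)^2 / 56.75 = 663.0625 / 56.75 = 10609/908 ≈ 11.683921
chi2 = 11059/227 ≈ 48.718062

48.7181


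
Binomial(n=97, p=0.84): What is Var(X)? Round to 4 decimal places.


Var = n*p*(1-p) = 97 * 0.84 * 0.16 = 13.0368

13.0368


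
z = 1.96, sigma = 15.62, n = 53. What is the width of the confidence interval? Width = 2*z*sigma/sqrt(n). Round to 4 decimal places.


width = 2*z*sigma/sqrt(n)
2*z*sigma = 2 * 1.96 * 15.62 = 61.2304
sqrt(53) ≈ 7.280110
width = 61.2304 / 7.280110 ≈ 8.410642

8.4106


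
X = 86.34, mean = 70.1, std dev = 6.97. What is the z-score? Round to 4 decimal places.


z = (X - mu) / sigma
X - mu = 86.34 - 70.1 = 16.24
z = 16.24 / 6.97 = 1624/697 ≈ 2.329986

2.3300


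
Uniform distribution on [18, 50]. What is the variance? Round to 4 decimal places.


Var = (b-a)^2 / 12
(b-a)^2 = (50 - 18)^2 = 1024
Var = 1024/12 ≈ 85.333333

85.3333


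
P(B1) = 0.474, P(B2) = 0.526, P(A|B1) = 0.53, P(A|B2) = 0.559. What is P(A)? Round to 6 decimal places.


P(A) = P(A|B1)*P(B1) + P(A|B2)*P(B2)
P(A|B1)*P(B1) = 0.53 * 0.474 = 0.25122
P(A|B2)*P(B2) = 0.559 * 0.526 = 0.294034
P(A) = 0.25122 + 0.294034 = 0.545254

0.545254


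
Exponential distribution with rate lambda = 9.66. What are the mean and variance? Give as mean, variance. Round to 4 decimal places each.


mean = 1/lam, var = 1/lam^2
mean = 1 / 9.66 = 50/483 ≈ 0.103520
lam^2 = 9.66^2 = 93.3156
var = 1 / 93.3156 ≈ 0.010716

0.1035, 0.0107


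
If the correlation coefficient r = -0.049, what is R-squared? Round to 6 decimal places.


R^2 = r^2 = (-0.049)^2 = 0.002401

0.002401


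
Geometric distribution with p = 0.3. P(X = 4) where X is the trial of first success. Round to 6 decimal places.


P = (1-p)^(k-1) * p
(1-p)^(k-1) = 0.7^3 = 0.343
P = 0.343 * 0.3 = 0.1029

0.102900


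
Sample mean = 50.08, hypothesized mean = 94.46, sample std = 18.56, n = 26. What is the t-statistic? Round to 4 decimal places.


t = (xbar - mu0) / (s/sqrt(n))
xbar - mu0 = 50.08 - 94.46 = -44.38
sqrt(26) ≈ 5.09901951
s/sqrt(n) = 18.56 / 5.09901951 ≈ 3.63991547
t = -44.38 / 3.63991547 ≈ -12.192591

-12.1926


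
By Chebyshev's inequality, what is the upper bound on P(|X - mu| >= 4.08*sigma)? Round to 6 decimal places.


P <= 1/k^2
k^2 = 4.08^2 = 16.6464
1/k^2 = 1 / 16.6464 ≈ 0.06007305

0.060073


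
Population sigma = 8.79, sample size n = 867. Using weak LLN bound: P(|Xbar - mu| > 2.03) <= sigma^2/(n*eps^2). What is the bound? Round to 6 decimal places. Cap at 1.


bound = min(1, sigma^2/(n*eps^2))
sigma^2 = 8.79^2 = 77.2641
n*eps^2 = 867 * 2.03^2 = 867 * 4.1209 = 3572.8203
sigma^2/(n*eps^2) = 77.2641 / 3572.8203 ≈ 0.02162552

0.021626


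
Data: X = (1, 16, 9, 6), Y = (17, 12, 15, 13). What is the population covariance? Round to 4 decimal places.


Cov = (1/n)*sum((xi-xbar)(yi-ybar))
n = 4, xbar = 32/4 = 8, ybar = 57/4 = 14.25
sum((xi-xbar)(yi-ybar)) = -34
Cov = -34 / 4 = -8.5

-8.5000


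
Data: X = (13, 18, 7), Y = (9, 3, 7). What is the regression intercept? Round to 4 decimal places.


a = ybar - b*xbar, where b = sum((xi-xbar)(yi-ybar)) / sum((xi-xbar)^2)
n = 3, xbar = 38/3 ≈ 12.666667, ybar = 19/3 ≈ 6.333333
Sxy = sum((xi-xbar)(yi-ybar)) = -62/3 ≈ -20.666667
Sxx = sum((xi-xbar)^2) = 182/3 ≈ 60.666667
b = Sxy / Sxx = -31/91 ≈ -0.340659
a = 6.333333 - (-0.340659) * 12.666667 = 969/91 ≈ 10.648352

10.6484


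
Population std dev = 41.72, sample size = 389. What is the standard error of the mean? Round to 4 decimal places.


SE = sigma / sqrt(n)
sqrt(389) ≈ 19.723083
SE = 41.72 / 19.723083 ≈ 2.115288

2.1153


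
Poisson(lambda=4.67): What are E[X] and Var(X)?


E[X] = Var(X) = lambda = 4.67

4.67, 4.67
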